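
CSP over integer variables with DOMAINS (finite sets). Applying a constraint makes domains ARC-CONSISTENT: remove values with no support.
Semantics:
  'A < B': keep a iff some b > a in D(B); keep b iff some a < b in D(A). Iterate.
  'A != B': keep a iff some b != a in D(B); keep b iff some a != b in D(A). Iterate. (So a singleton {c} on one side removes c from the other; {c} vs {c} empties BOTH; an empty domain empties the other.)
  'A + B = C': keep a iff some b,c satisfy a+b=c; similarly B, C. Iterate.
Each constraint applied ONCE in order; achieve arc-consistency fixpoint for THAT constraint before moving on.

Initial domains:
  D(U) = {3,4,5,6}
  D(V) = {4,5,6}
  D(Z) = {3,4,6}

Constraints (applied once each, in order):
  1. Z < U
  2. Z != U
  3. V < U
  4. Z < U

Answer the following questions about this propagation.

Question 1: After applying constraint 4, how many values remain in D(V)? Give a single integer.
Constraint 1 (Z < U) on D(Z)={3,4,6} D(U)={3,4,5,6}: Z {3,4,6}->{3,4}; U {3,4,5,6}->{4,5,6}
Constraint 2 (Z != U) on D(Z)={3,4} D(U)={4,5,6}: no change
Constraint 3 (V < U) on D(V)={4,5,6} D(U)={4,5,6}: V {4,5,6}->{4,5}; U {4,5,6}->{5,6}
Constraint 4 (Z < U) on D(Z)={3,4} D(U)={5,6}: no change
So after constraint 4: D(V)={4,5}, size = 2

Answer: 2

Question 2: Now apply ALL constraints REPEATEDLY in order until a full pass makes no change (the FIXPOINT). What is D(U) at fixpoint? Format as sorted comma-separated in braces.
Answer: {5,6}

Derivation:
pass 0 (initial): D(U)={3,4,5,6}
pass 1: U {3,4,5,6}->{5,6}; V {4,5,6}->{4,5}; Z {3,4,6}->{3,4}
pass 2: no change
Fixpoint after 2 passes: D(U) = {5,6}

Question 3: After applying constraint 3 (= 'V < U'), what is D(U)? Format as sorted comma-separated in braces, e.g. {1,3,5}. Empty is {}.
Answer: {5,6}

Derivation:
Constraint 1 (Z < U) on D(Z)={3,4,6} D(U)={3,4,5,6}: Z {3,4,6}->{3,4}; U {3,4,5,6}->{4,5,6}
Constraint 2 (Z != U) on D(Z)={3,4} D(U)={4,5,6}: no change
Constraint 3 (V < U) on D(V)={4,5,6} D(U)={4,5,6}: V {4,5,6}->{4,5}; U {4,5,6}->{5,6}
So after constraint 3: D(U) = {5,6}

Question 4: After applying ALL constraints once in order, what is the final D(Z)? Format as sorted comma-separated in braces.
Constraint 1 (Z < U) on D(Z)={3,4,6} D(U)={3,4,5,6}: Z {3,4,6}->{3,4}; U {3,4,5,6}->{4,5,6}
Constraint 2 (Z != U) on D(Z)={3,4} D(U)={4,5,6}: no change
Constraint 3 (V < U) on D(V)={4,5,6} D(U)={4,5,6}: V {4,5,6}->{4,5}; U {4,5,6}->{5,6}
Constraint 4 (Z < U) on D(Z)={3,4} D(U)={5,6}: no change
So after all 4 constraints: D(Z) = {3,4}

Answer: {3,4}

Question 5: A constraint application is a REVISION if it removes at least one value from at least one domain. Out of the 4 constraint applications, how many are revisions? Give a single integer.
Answer: 2

Derivation:
Constraint 1 (Z < U) on D(Z)={3,4,6} D(U)={3,4,5,6}: Z {3,4,6}->{3,4}; U {3,4,5,6}->{4,5,6} => REVISION
Constraint 2 (Z != U) on D(Z)={3,4} D(U)={4,5,6}: no change => not a revision
Constraint 3 (V < U) on D(V)={4,5,6} D(U)={4,5,6}: V {4,5,6}->{4,5}; U {4,5,6}->{5,6} => REVISION
Constraint 4 (Z < U) on D(Z)={3,4} D(U)={5,6}: no change => not a revision
Total revisions = 2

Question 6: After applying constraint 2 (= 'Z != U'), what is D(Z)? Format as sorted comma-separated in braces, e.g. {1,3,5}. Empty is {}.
Answer: {3,4}

Derivation:
Constraint 1 (Z < U) on D(Z)={3,4,6} D(U)={3,4,5,6}: Z {3,4,6}->{3,4}; U {3,4,5,6}->{4,5,6}
Constraint 2 (Z != U) on D(Z)={3,4} D(U)={4,5,6}: no change
So after constraint 2: D(Z) = {3,4}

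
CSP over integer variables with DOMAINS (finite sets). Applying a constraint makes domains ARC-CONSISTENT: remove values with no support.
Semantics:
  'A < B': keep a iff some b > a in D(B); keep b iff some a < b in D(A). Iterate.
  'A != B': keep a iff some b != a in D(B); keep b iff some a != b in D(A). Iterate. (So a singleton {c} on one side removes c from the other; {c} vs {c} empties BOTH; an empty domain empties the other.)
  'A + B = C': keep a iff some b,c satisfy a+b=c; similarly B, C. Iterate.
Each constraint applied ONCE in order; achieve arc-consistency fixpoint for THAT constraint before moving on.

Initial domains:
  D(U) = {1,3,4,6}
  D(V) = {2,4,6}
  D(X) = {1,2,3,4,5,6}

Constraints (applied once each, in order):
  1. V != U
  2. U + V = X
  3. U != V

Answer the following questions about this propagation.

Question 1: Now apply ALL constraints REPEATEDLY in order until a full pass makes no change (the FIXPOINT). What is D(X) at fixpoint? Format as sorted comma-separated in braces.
pass 0 (initial): D(X)={1,2,3,4,5,6}
pass 1: U {1,3,4,6}->{1,3,4}; V {2,4,6}->{2,4}; X {1,2,3,4,5,6}->{3,5,6}
pass 2: no change
Fixpoint after 2 passes: D(X) = {3,5,6}

Answer: {3,5,6}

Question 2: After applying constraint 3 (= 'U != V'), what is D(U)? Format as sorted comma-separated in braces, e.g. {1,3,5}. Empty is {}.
Constraint 1 (V != U) on D(V)={2,4,6} D(U)={1,3,4,6}: no change
Constraint 2 (U + V = X) on D(U)={1,3,4,6} D(V)={2,4,6} D(X)={1,2,3,4,5,6}: U {1,3,4,6}->{1,3,4}; V {2,4,6}->{2,4}; X {1,2,3,4,5,6}->{3,5,6}
Constraint 3 (U != V) on D(U)={1,3,4} D(V)={2,4}: no change
So after constraint 3: D(U) = {1,3,4}

Answer: {1,3,4}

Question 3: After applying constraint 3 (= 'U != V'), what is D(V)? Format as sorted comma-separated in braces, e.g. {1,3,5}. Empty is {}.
Constraint 1 (V != U) on D(V)={2,4,6} D(U)={1,3,4,6}: no change
Constraint 2 (U + V = X) on D(U)={1,3,4,6} D(V)={2,4,6} D(X)={1,2,3,4,5,6}: U {1,3,4,6}->{1,3,4}; V {2,4,6}->{2,4}; X {1,2,3,4,5,6}->{3,5,6}
Constraint 3 (U != V) on D(U)={1,3,4} D(V)={2,4}: no change
So after constraint 3: D(V) = {2,4}

Answer: {2,4}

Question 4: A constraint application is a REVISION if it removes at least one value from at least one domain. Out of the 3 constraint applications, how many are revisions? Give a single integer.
Constraint 1 (V != U) on D(V)={2,4,6} D(U)={1,3,4,6}: no change => not a revision
Constraint 2 (U + V = X) on D(U)={1,3,4,6} D(V)={2,4,6} D(X)={1,2,3,4,5,6}: U {1,3,4,6}->{1,3,4}; V {2,4,6}->{2,4}; X {1,2,3,4,5,6}->{3,5,6} => REVISION
Constraint 3 (U != V) on D(U)={1,3,4} D(V)={2,4}: no change => not a revision
Total revisions = 1

Answer: 1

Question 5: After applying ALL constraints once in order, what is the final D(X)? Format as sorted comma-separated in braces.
Answer: {3,5,6}

Derivation:
Constraint 1 (V != U) on D(V)={2,4,6} D(U)={1,3,4,6}: no change
Constraint 2 (U + V = X) on D(U)={1,3,4,6} D(V)={2,4,6} D(X)={1,2,3,4,5,6}: U {1,3,4,6}->{1,3,4}; V {2,4,6}->{2,4}; X {1,2,3,4,5,6}->{3,5,6}
Constraint 3 (U != V) on D(U)={1,3,4} D(V)={2,4}: no change
So after all 3 constraints: D(X) = {3,5,6}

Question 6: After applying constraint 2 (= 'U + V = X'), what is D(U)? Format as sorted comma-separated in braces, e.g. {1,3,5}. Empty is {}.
Constraint 1 (V != U) on D(V)={2,4,6} D(U)={1,3,4,6}: no change
Constraint 2 (U + V = X) on D(U)={1,3,4,6} D(V)={2,4,6} D(X)={1,2,3,4,5,6}: U {1,3,4,6}->{1,3,4}; V {2,4,6}->{2,4}; X {1,2,3,4,5,6}->{3,5,6}
So after constraint 2: D(U) = {1,3,4}

Answer: {1,3,4}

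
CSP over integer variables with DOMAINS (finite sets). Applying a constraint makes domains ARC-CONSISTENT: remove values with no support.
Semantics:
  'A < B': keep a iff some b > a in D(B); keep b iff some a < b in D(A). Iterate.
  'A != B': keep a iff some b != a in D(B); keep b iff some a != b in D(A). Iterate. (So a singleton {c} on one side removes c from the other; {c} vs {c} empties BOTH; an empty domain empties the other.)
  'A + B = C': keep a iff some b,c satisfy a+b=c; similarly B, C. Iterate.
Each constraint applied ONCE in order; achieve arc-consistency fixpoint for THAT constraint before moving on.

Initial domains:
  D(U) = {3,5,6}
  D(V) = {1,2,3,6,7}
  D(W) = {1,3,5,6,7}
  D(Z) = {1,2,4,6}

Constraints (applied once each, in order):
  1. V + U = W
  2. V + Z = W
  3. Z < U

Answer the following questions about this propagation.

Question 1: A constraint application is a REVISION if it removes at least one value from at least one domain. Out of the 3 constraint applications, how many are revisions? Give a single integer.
Constraint 1 (V + U = W) on D(V)={1,2,3,6,7} D(U)={3,5,6} D(W)={1,3,5,6,7}: V {1,2,3,6,7}->{1,2,3}; W {1,3,5,6,7}->{5,6,7} => REVISION
Constraint 2 (V + Z = W) on D(V)={1,2,3} D(Z)={1,2,4,6} D(W)={5,6,7}: Z {1,2,4,6}->{2,4,6} => REVISION
Constraint 3 (Z < U) on D(Z)={2,4,6} D(U)={3,5,6}: Z {2,4,6}->{2,4} => REVISION
Total revisions = 3

Answer: 3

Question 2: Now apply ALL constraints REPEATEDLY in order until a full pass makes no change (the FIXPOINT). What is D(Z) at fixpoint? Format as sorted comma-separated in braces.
pass 0 (initial): D(Z)={1,2,4,6}
pass 1: V {1,2,3,6,7}->{1,2,3}; W {1,3,5,6,7}->{5,6,7}; Z {1,2,4,6}->{2,4}
pass 2: no change
Fixpoint after 2 passes: D(Z) = {2,4}

Answer: {2,4}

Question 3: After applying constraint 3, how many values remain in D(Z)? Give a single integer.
Constraint 1 (V + U = W) on D(V)={1,2,3,6,7} D(U)={3,5,6} D(W)={1,3,5,6,7}: V {1,2,3,6,7}->{1,2,3}; W {1,3,5,6,7}->{5,6,7}
Constraint 2 (V + Z = W) on D(V)={1,2,3} D(Z)={1,2,4,6} D(W)={5,6,7}: Z {1,2,4,6}->{2,4,6}
Constraint 3 (Z < U) on D(Z)={2,4,6} D(U)={3,5,6}: Z {2,4,6}->{2,4}
So after constraint 3: D(Z)={2,4}, size = 2

Answer: 2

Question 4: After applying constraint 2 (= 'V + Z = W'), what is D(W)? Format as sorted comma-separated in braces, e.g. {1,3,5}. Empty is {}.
Constraint 1 (V + U = W) on D(V)={1,2,3,6,7} D(U)={3,5,6} D(W)={1,3,5,6,7}: V {1,2,3,6,7}->{1,2,3}; W {1,3,5,6,7}->{5,6,7}
Constraint 2 (V + Z = W) on D(V)={1,2,3} D(Z)={1,2,4,6} D(W)={5,6,7}: Z {1,2,4,6}->{2,4,6}
So after constraint 2: D(W) = {5,6,7}

Answer: {5,6,7}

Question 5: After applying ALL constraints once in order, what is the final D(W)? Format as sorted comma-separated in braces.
Constraint 1 (V + U = W) on D(V)={1,2,3,6,7} D(U)={3,5,6} D(W)={1,3,5,6,7}: V {1,2,3,6,7}->{1,2,3}; W {1,3,5,6,7}->{5,6,7}
Constraint 2 (V + Z = W) on D(V)={1,2,3} D(Z)={1,2,4,6} D(W)={5,6,7}: Z {1,2,4,6}->{2,4,6}
Constraint 3 (Z < U) on D(Z)={2,4,6} D(U)={3,5,6}: Z {2,4,6}->{2,4}
So after all 3 constraints: D(W) = {5,6,7}

Answer: {5,6,7}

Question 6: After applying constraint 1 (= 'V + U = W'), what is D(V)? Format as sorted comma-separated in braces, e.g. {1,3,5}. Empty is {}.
Constraint 1 (V + U = W) on D(V)={1,2,3,6,7} D(U)={3,5,6} D(W)={1,3,5,6,7}: V {1,2,3,6,7}->{1,2,3}; W {1,3,5,6,7}->{5,6,7}
So after constraint 1: D(V) = {1,2,3}

Answer: {1,2,3}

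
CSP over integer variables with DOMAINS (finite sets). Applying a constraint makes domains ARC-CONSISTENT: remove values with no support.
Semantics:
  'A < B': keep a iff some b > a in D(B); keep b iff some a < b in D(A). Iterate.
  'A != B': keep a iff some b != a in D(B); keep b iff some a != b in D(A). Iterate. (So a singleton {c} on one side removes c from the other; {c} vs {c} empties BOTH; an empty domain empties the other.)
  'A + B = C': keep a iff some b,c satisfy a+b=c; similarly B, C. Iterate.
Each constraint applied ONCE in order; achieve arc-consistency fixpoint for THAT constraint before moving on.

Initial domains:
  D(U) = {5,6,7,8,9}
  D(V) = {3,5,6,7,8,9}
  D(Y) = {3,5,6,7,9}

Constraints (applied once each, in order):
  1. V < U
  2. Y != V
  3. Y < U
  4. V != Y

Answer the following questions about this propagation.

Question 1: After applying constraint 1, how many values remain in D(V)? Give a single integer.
Constraint 1 (V < U) on D(V)={3,5,6,7,8,9} D(U)={5,6,7,8,9}: V {3,5,6,7,8,9}->{3,5,6,7,8}
So after constraint 1: D(V)={3,5,6,7,8}, size = 5

Answer: 5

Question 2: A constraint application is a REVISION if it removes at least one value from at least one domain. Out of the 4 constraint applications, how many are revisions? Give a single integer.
Constraint 1 (V < U) on D(V)={3,5,6,7,8,9} D(U)={5,6,7,8,9}: V {3,5,6,7,8,9}->{3,5,6,7,8} => REVISION
Constraint 2 (Y != V) on D(Y)={3,5,6,7,9} D(V)={3,5,6,7,8}: no change => not a revision
Constraint 3 (Y < U) on D(Y)={3,5,6,7,9} D(U)={5,6,7,8,9}: Y {3,5,6,7,9}->{3,5,6,7} => REVISION
Constraint 4 (V != Y) on D(V)={3,5,6,7,8} D(Y)={3,5,6,7}: no change => not a revision
Total revisions = 2

Answer: 2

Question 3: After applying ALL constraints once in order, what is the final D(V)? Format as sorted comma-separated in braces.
Answer: {3,5,6,7,8}

Derivation:
Constraint 1 (V < U) on D(V)={3,5,6,7,8,9} D(U)={5,6,7,8,9}: V {3,5,6,7,8,9}->{3,5,6,7,8}
Constraint 2 (Y != V) on D(Y)={3,5,6,7,9} D(V)={3,5,6,7,8}: no change
Constraint 3 (Y < U) on D(Y)={3,5,6,7,9} D(U)={5,6,7,8,9}: Y {3,5,6,7,9}->{3,5,6,7}
Constraint 4 (V != Y) on D(V)={3,5,6,7,8} D(Y)={3,5,6,7}: no change
So after all 4 constraints: D(V) = {3,5,6,7,8}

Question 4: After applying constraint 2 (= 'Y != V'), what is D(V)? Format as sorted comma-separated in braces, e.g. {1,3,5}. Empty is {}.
Constraint 1 (V < U) on D(V)={3,5,6,7,8,9} D(U)={5,6,7,8,9}: V {3,5,6,7,8,9}->{3,5,6,7,8}
Constraint 2 (Y != V) on D(Y)={3,5,6,7,9} D(V)={3,5,6,7,8}: no change
So after constraint 2: D(V) = {3,5,6,7,8}

Answer: {3,5,6,7,8}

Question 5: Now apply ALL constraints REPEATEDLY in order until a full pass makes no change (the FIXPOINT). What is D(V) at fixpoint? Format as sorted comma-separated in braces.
pass 0 (initial): D(V)={3,5,6,7,8,9}
pass 1: V {3,5,6,7,8,9}->{3,5,6,7,8}; Y {3,5,6,7,9}->{3,5,6,7}
pass 2: no change
Fixpoint after 2 passes: D(V) = {3,5,6,7,8}

Answer: {3,5,6,7,8}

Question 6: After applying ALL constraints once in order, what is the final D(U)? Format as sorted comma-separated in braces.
Answer: {5,6,7,8,9}

Derivation:
Constraint 1 (V < U) on D(V)={3,5,6,7,8,9} D(U)={5,6,7,8,9}: V {3,5,6,7,8,9}->{3,5,6,7,8}
Constraint 2 (Y != V) on D(Y)={3,5,6,7,9} D(V)={3,5,6,7,8}: no change
Constraint 3 (Y < U) on D(Y)={3,5,6,7,9} D(U)={5,6,7,8,9}: Y {3,5,6,7,9}->{3,5,6,7}
Constraint 4 (V != Y) on D(V)={3,5,6,7,8} D(Y)={3,5,6,7}: no change
So after all 4 constraints: D(U) = {5,6,7,8,9}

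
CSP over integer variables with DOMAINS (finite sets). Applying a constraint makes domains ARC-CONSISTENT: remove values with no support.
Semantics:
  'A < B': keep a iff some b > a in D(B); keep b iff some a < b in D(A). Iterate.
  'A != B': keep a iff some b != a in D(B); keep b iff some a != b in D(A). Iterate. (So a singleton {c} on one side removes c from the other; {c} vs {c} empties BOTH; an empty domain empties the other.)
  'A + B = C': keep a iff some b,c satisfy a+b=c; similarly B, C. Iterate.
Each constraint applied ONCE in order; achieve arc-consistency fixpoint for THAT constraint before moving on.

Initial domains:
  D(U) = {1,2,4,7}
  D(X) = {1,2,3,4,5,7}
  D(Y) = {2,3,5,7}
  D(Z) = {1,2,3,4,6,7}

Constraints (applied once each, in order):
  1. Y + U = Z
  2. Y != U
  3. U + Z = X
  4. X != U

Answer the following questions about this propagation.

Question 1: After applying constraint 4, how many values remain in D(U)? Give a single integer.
Constraint 1 (Y + U = Z) on D(Y)={2,3,5,7} D(U)={1,2,4,7} D(Z)={1,2,3,4,6,7}: Y {2,3,5,7}->{2,3,5}; U {1,2,4,7}->{1,2,4}; Z {1,2,3,4,6,7}->{3,4,6,7}
Constraint 2 (Y != U) on D(Y)={2,3,5} D(U)={1,2,4}: no change
Constraint 3 (U + Z = X) on D(U)={1,2,4} D(Z)={3,4,6,7} D(X)={1,2,3,4,5,7}: Z {3,4,6,7}->{3,4,6}; X {1,2,3,4,5,7}->{4,5,7}
Constraint 4 (X != U) on D(X)={4,5,7} D(U)={1,2,4}: no change
So after constraint 4: D(U)={1,2,4}, size = 3

Answer: 3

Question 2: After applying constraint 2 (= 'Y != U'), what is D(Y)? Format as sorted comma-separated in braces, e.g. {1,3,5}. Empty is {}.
Constraint 1 (Y + U = Z) on D(Y)={2,3,5,7} D(U)={1,2,4,7} D(Z)={1,2,3,4,6,7}: Y {2,3,5,7}->{2,3,5}; U {1,2,4,7}->{1,2,4}; Z {1,2,3,4,6,7}->{3,4,6,7}
Constraint 2 (Y != U) on D(Y)={2,3,5} D(U)={1,2,4}: no change
So after constraint 2: D(Y) = {2,3,5}

Answer: {2,3,5}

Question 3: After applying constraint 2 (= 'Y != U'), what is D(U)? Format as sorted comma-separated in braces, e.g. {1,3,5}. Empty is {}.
Answer: {1,2,4}

Derivation:
Constraint 1 (Y + U = Z) on D(Y)={2,3,5,7} D(U)={1,2,4,7} D(Z)={1,2,3,4,6,7}: Y {2,3,5,7}->{2,3,5}; U {1,2,4,7}->{1,2,4}; Z {1,2,3,4,6,7}->{3,4,6,7}
Constraint 2 (Y != U) on D(Y)={2,3,5} D(U)={1,2,4}: no change
So after constraint 2: D(U) = {1,2,4}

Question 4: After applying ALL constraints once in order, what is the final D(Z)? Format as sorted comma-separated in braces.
Constraint 1 (Y + U = Z) on D(Y)={2,3,5,7} D(U)={1,2,4,7} D(Z)={1,2,3,4,6,7}: Y {2,3,5,7}->{2,3,5}; U {1,2,4,7}->{1,2,4}; Z {1,2,3,4,6,7}->{3,4,6,7}
Constraint 2 (Y != U) on D(Y)={2,3,5} D(U)={1,2,4}: no change
Constraint 3 (U + Z = X) on D(U)={1,2,4} D(Z)={3,4,6,7} D(X)={1,2,3,4,5,7}: Z {3,4,6,7}->{3,4,6}; X {1,2,3,4,5,7}->{4,5,7}
Constraint 4 (X != U) on D(X)={4,5,7} D(U)={1,2,4}: no change
So after all 4 constraints: D(Z) = {3,4,6}

Answer: {3,4,6}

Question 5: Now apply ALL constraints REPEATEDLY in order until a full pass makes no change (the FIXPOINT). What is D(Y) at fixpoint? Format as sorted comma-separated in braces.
pass 0 (initial): D(Y)={2,3,5,7}
pass 1: U {1,2,4,7}->{1,2,4}; X {1,2,3,4,5,7}->{4,5,7}; Y {2,3,5,7}->{2,3,5}; Z {1,2,3,4,6,7}->{3,4,6}
pass 2: no change
Fixpoint after 2 passes: D(Y) = {2,3,5}

Answer: {2,3,5}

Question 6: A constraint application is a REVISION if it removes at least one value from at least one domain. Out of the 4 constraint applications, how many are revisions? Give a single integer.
Answer: 2

Derivation:
Constraint 1 (Y + U = Z) on D(Y)={2,3,5,7} D(U)={1,2,4,7} D(Z)={1,2,3,4,6,7}: Y {2,3,5,7}->{2,3,5}; U {1,2,4,7}->{1,2,4}; Z {1,2,3,4,6,7}->{3,4,6,7} => REVISION
Constraint 2 (Y != U) on D(Y)={2,3,5} D(U)={1,2,4}: no change => not a revision
Constraint 3 (U + Z = X) on D(U)={1,2,4} D(Z)={3,4,6,7} D(X)={1,2,3,4,5,7}: Z {3,4,6,7}->{3,4,6}; X {1,2,3,4,5,7}->{4,5,7} => REVISION
Constraint 4 (X != U) on D(X)={4,5,7} D(U)={1,2,4}: no change => not a revision
Total revisions = 2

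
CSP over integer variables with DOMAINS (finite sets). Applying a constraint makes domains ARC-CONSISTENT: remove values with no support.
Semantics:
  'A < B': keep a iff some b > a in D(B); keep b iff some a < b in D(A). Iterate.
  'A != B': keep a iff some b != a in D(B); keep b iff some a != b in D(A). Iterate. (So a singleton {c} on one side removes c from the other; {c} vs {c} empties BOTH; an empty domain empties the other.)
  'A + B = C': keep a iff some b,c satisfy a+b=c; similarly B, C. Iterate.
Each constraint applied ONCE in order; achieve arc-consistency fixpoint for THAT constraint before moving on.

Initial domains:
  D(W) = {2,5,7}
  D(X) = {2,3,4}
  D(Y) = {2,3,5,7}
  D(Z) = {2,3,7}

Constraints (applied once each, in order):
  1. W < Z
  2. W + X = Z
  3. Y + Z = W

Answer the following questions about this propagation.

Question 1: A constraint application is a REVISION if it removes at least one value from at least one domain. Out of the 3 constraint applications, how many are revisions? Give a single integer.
Answer: 3

Derivation:
Constraint 1 (W < Z) on D(W)={2,5,7} D(Z)={2,3,7}: W {2,5,7}->{2,5}; Z {2,3,7}->{3,7} => REVISION
Constraint 2 (W + X = Z) on D(W)={2,5} D(X)={2,3,4} D(Z)={3,7}: W {2,5}->{5}; X {2,3,4}->{2}; Z {3,7}->{7} => REVISION
Constraint 3 (Y + Z = W) on D(Y)={2,3,5,7} D(Z)={7} D(W)={5}: Y {2,3,5,7}->{}; Z {7}->{}; W {5}->{} => REVISION
Total revisions = 3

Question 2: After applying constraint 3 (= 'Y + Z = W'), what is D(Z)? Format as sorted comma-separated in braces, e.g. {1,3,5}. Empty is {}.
Constraint 1 (W < Z) on D(W)={2,5,7} D(Z)={2,3,7}: W {2,5,7}->{2,5}; Z {2,3,7}->{3,7}
Constraint 2 (W + X = Z) on D(W)={2,5} D(X)={2,3,4} D(Z)={3,7}: W {2,5}->{5}; X {2,3,4}->{2}; Z {3,7}->{7}
Constraint 3 (Y + Z = W) on D(Y)={2,3,5,7} D(Z)={7} D(W)={5}: Y {2,3,5,7}->{}; Z {7}->{}; W {5}->{}
So after constraint 3: D(Z) = {}

Answer: {}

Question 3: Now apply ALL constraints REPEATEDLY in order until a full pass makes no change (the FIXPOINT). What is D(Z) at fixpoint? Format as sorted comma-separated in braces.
pass 0 (initial): D(Z)={2,3,7}
pass 1: W {2,5,7}->{}; X {2,3,4}->{2}; Y {2,3,5,7}->{}; Z {2,3,7}->{}
pass 2: X {2}->{}
pass 3: no change
Fixpoint after 3 passes: D(Z) = {}

Answer: {}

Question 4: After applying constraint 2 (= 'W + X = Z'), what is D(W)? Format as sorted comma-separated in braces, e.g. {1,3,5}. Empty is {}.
Answer: {5}

Derivation:
Constraint 1 (W < Z) on D(W)={2,5,7} D(Z)={2,3,7}: W {2,5,7}->{2,5}; Z {2,3,7}->{3,7}
Constraint 2 (W + X = Z) on D(W)={2,5} D(X)={2,3,4} D(Z)={3,7}: W {2,5}->{5}; X {2,3,4}->{2}; Z {3,7}->{7}
So after constraint 2: D(W) = {5}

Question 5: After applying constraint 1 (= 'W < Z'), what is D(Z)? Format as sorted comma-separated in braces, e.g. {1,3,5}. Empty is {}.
Constraint 1 (W < Z) on D(W)={2,5,7} D(Z)={2,3,7}: W {2,5,7}->{2,5}; Z {2,3,7}->{3,7}
So after constraint 1: D(Z) = {3,7}

Answer: {3,7}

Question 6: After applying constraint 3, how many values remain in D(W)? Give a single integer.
Constraint 1 (W < Z) on D(W)={2,5,7} D(Z)={2,3,7}: W {2,5,7}->{2,5}; Z {2,3,7}->{3,7}
Constraint 2 (W + X = Z) on D(W)={2,5} D(X)={2,3,4} D(Z)={3,7}: W {2,5}->{5}; X {2,3,4}->{2}; Z {3,7}->{7}
Constraint 3 (Y + Z = W) on D(Y)={2,3,5,7} D(Z)={7} D(W)={5}: Y {2,3,5,7}->{}; Z {7}->{}; W {5}->{}
So after constraint 3: D(W)={}, size = 0

Answer: 0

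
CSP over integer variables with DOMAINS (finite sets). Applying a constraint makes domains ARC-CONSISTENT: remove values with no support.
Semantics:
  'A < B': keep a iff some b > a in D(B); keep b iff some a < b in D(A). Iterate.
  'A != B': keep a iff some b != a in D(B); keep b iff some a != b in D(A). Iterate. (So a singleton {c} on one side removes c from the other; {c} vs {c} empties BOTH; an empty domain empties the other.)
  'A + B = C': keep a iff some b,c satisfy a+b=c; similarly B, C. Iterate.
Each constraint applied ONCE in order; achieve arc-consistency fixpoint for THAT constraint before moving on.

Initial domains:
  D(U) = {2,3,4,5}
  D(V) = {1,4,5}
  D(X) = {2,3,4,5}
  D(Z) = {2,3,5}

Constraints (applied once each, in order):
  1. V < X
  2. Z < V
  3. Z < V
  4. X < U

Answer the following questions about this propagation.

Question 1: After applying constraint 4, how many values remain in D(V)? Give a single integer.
Constraint 1 (V < X) on D(V)={1,4,5} D(X)={2,3,4,5}: V {1,4,5}->{1,4}
Constraint 2 (Z < V) on D(Z)={2,3,5} D(V)={1,4}: Z {2,3,5}->{2,3}; V {1,4}->{4}
Constraint 3 (Z < V) on D(Z)={2,3} D(V)={4}: no change
Constraint 4 (X < U) on D(X)={2,3,4,5} D(U)={2,3,4,5}: X {2,3,4,5}->{2,3,4}; U {2,3,4,5}->{3,4,5}
So after constraint 4: D(V)={4}, size = 1

Answer: 1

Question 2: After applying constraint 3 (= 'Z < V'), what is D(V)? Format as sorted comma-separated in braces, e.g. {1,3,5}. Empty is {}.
Answer: {4}

Derivation:
Constraint 1 (V < X) on D(V)={1,4,5} D(X)={2,3,4,5}: V {1,4,5}->{1,4}
Constraint 2 (Z < V) on D(Z)={2,3,5} D(V)={1,4}: Z {2,3,5}->{2,3}; V {1,4}->{4}
Constraint 3 (Z < V) on D(Z)={2,3} D(V)={4}: no change
So after constraint 3: D(V) = {4}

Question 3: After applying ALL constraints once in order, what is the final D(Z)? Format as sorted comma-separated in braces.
Constraint 1 (V < X) on D(V)={1,4,5} D(X)={2,3,4,5}: V {1,4,5}->{1,4}
Constraint 2 (Z < V) on D(Z)={2,3,5} D(V)={1,4}: Z {2,3,5}->{2,3}; V {1,4}->{4}
Constraint 3 (Z < V) on D(Z)={2,3} D(V)={4}: no change
Constraint 4 (X < U) on D(X)={2,3,4,5} D(U)={2,3,4,5}: X {2,3,4,5}->{2,3,4}; U {2,3,4,5}->{3,4,5}
So after all 4 constraints: D(Z) = {2,3}

Answer: {2,3}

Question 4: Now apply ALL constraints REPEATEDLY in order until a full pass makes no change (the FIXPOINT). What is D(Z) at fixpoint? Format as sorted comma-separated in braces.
pass 0 (initial): D(Z)={2,3,5}
pass 1: U {2,3,4,5}->{3,4,5}; V {1,4,5}->{4}; X {2,3,4,5}->{2,3,4}; Z {2,3,5}->{2,3}
pass 2: U {3,4,5}->{}; V {4}->{}; X {2,3,4}->{}; Z {2,3}->{}
pass 3: no change
Fixpoint after 3 passes: D(Z) = {}

Answer: {}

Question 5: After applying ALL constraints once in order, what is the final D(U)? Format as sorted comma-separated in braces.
Answer: {3,4,5}

Derivation:
Constraint 1 (V < X) on D(V)={1,4,5} D(X)={2,3,4,5}: V {1,4,5}->{1,4}
Constraint 2 (Z < V) on D(Z)={2,3,5} D(V)={1,4}: Z {2,3,5}->{2,3}; V {1,4}->{4}
Constraint 3 (Z < V) on D(Z)={2,3} D(V)={4}: no change
Constraint 4 (X < U) on D(X)={2,3,4,5} D(U)={2,3,4,5}: X {2,3,4,5}->{2,3,4}; U {2,3,4,5}->{3,4,5}
So after all 4 constraints: D(U) = {3,4,5}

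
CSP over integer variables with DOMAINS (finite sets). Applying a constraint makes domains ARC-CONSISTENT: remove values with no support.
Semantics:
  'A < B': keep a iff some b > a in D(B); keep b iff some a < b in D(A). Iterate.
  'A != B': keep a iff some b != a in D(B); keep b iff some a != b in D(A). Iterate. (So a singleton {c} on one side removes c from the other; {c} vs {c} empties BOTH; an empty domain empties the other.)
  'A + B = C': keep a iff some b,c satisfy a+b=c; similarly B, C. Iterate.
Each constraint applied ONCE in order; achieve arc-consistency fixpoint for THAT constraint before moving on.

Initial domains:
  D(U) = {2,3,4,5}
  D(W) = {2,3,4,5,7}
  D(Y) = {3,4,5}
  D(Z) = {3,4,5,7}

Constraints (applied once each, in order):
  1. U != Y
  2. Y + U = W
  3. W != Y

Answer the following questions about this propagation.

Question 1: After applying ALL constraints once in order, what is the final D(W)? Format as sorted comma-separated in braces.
Constraint 1 (U != Y) on D(U)={2,3,4,5} D(Y)={3,4,5}: no change
Constraint 2 (Y + U = W) on D(Y)={3,4,5} D(U)={2,3,4,5} D(W)={2,3,4,5,7}: U {2,3,4,5}->{2,3,4}; W {2,3,4,5,7}->{5,7}
Constraint 3 (W != Y) on D(W)={5,7} D(Y)={3,4,5}: no change
So after all 3 constraints: D(W) = {5,7}

Answer: {5,7}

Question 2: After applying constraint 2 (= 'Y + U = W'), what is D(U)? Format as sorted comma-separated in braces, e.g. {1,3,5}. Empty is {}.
Constraint 1 (U != Y) on D(U)={2,3,4,5} D(Y)={3,4,5}: no change
Constraint 2 (Y + U = W) on D(Y)={3,4,5} D(U)={2,3,4,5} D(W)={2,3,4,5,7}: U {2,3,4,5}->{2,3,4}; W {2,3,4,5,7}->{5,7}
So after constraint 2: D(U) = {2,3,4}

Answer: {2,3,4}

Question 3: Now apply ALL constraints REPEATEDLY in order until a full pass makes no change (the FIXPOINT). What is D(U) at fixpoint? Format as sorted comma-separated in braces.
pass 0 (initial): D(U)={2,3,4,5}
pass 1: U {2,3,4,5}->{2,3,4}; W {2,3,4,5,7}->{5,7}
pass 2: no change
Fixpoint after 2 passes: D(U) = {2,3,4}

Answer: {2,3,4}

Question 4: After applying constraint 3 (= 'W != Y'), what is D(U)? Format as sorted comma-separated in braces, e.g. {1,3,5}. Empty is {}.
Answer: {2,3,4}

Derivation:
Constraint 1 (U != Y) on D(U)={2,3,4,5} D(Y)={3,4,5}: no change
Constraint 2 (Y + U = W) on D(Y)={3,4,5} D(U)={2,3,4,5} D(W)={2,3,4,5,7}: U {2,3,4,5}->{2,3,4}; W {2,3,4,5,7}->{5,7}
Constraint 3 (W != Y) on D(W)={5,7} D(Y)={3,4,5}: no change
So after constraint 3: D(U) = {2,3,4}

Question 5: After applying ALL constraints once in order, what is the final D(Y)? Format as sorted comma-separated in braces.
Answer: {3,4,5}

Derivation:
Constraint 1 (U != Y) on D(U)={2,3,4,5} D(Y)={3,4,5}: no change
Constraint 2 (Y + U = W) on D(Y)={3,4,5} D(U)={2,3,4,5} D(W)={2,3,4,5,7}: U {2,3,4,5}->{2,3,4}; W {2,3,4,5,7}->{5,7}
Constraint 3 (W != Y) on D(W)={5,7} D(Y)={3,4,5}: no change
So after all 3 constraints: D(Y) = {3,4,5}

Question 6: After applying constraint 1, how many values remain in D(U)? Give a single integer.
Answer: 4

Derivation:
Constraint 1 (U != Y) on D(U)={2,3,4,5} D(Y)={3,4,5}: no change
So after constraint 1: D(U)={2,3,4,5}, size = 4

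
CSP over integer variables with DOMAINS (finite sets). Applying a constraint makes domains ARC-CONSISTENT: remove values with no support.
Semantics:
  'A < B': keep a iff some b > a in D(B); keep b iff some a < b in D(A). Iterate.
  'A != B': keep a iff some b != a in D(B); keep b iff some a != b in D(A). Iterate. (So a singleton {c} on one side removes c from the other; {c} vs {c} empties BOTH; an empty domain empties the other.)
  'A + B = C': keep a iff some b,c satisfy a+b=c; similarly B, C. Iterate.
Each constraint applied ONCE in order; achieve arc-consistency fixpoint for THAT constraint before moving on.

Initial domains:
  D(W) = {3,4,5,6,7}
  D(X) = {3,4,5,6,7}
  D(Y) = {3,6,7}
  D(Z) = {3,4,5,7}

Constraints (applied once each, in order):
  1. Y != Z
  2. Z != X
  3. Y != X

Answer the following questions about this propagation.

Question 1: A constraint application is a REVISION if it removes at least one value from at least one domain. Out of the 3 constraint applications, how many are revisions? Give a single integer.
Answer: 0

Derivation:
Constraint 1 (Y != Z) on D(Y)={3,6,7} D(Z)={3,4,5,7}: no change => not a revision
Constraint 2 (Z != X) on D(Z)={3,4,5,7} D(X)={3,4,5,6,7}: no change => not a revision
Constraint 3 (Y != X) on D(Y)={3,6,7} D(X)={3,4,5,6,7}: no change => not a revision
Total revisions = 0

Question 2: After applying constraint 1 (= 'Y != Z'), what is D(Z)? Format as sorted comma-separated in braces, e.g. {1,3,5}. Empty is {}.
Constraint 1 (Y != Z) on D(Y)={3,6,7} D(Z)={3,4,5,7}: no change
So after constraint 1: D(Z) = {3,4,5,7}

Answer: {3,4,5,7}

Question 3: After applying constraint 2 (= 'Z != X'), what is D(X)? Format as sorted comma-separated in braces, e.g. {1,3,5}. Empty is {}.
Constraint 1 (Y != Z) on D(Y)={3,6,7} D(Z)={3,4,5,7}: no change
Constraint 2 (Z != X) on D(Z)={3,4,5,7} D(X)={3,4,5,6,7}: no change
So after constraint 2: D(X) = {3,4,5,6,7}

Answer: {3,4,5,6,7}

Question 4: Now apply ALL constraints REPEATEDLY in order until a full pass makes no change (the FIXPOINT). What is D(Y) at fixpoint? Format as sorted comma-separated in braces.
pass 0 (initial): D(Y)={3,6,7}
pass 1: no change
Fixpoint after 1 passes: D(Y) = {3,6,7}

Answer: {3,6,7}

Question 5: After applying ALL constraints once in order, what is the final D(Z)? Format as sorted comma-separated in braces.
Constraint 1 (Y != Z) on D(Y)={3,6,7} D(Z)={3,4,5,7}: no change
Constraint 2 (Z != X) on D(Z)={3,4,5,7} D(X)={3,4,5,6,7}: no change
Constraint 3 (Y != X) on D(Y)={3,6,7} D(X)={3,4,5,6,7}: no change
So after all 3 constraints: D(Z) = {3,4,5,7}

Answer: {3,4,5,7}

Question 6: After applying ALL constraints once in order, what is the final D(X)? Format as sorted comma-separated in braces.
Constraint 1 (Y != Z) on D(Y)={3,6,7} D(Z)={3,4,5,7}: no change
Constraint 2 (Z != X) on D(Z)={3,4,5,7} D(X)={3,4,5,6,7}: no change
Constraint 3 (Y != X) on D(Y)={3,6,7} D(X)={3,4,5,6,7}: no change
So after all 3 constraints: D(X) = {3,4,5,6,7}

Answer: {3,4,5,6,7}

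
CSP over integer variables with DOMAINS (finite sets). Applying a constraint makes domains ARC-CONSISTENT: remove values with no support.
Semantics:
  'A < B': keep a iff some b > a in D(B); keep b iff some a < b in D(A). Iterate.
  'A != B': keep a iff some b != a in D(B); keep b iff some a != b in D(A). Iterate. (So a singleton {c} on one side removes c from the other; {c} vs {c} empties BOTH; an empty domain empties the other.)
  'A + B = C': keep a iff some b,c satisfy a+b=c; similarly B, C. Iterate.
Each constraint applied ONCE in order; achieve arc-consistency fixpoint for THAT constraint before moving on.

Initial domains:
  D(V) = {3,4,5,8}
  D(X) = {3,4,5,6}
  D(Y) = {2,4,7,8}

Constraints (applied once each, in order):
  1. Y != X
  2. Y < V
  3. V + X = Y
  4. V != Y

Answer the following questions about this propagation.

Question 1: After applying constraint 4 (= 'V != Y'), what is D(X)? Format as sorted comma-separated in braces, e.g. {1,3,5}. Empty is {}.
Answer: {3,4}

Derivation:
Constraint 1 (Y != X) on D(Y)={2,4,7,8} D(X)={3,4,5,6}: no change
Constraint 2 (Y < V) on D(Y)={2,4,7,8} D(V)={3,4,5,8}: Y {2,4,7,8}->{2,4,7}
Constraint 3 (V + X = Y) on D(V)={3,4,5,8} D(X)={3,4,5,6} D(Y)={2,4,7}: V {3,4,5,8}->{3,4}; X {3,4,5,6}->{3,4}; Y {2,4,7}->{7}
Constraint 4 (V != Y) on D(V)={3,4} D(Y)={7}: no change
So after constraint 4: D(X) = {3,4}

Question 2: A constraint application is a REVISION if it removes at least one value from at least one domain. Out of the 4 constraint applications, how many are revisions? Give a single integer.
Answer: 2

Derivation:
Constraint 1 (Y != X) on D(Y)={2,4,7,8} D(X)={3,4,5,6}: no change => not a revision
Constraint 2 (Y < V) on D(Y)={2,4,7,8} D(V)={3,4,5,8}: Y {2,4,7,8}->{2,4,7} => REVISION
Constraint 3 (V + X = Y) on D(V)={3,4,5,8} D(X)={3,4,5,6} D(Y)={2,4,7}: V {3,4,5,8}->{3,4}; X {3,4,5,6}->{3,4}; Y {2,4,7}->{7} => REVISION
Constraint 4 (V != Y) on D(V)={3,4} D(Y)={7}: no change => not a revision
Total revisions = 2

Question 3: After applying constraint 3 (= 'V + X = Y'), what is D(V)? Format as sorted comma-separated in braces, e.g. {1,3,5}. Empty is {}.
Constraint 1 (Y != X) on D(Y)={2,4,7,8} D(X)={3,4,5,6}: no change
Constraint 2 (Y < V) on D(Y)={2,4,7,8} D(V)={3,4,5,8}: Y {2,4,7,8}->{2,4,7}
Constraint 3 (V + X = Y) on D(V)={3,4,5,8} D(X)={3,4,5,6} D(Y)={2,4,7}: V {3,4,5,8}->{3,4}; X {3,4,5,6}->{3,4}; Y {2,4,7}->{7}
So after constraint 3: D(V) = {3,4}

Answer: {3,4}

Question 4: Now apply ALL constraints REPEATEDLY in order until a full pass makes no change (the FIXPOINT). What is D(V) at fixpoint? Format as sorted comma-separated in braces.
pass 0 (initial): D(V)={3,4,5,8}
pass 1: V {3,4,5,8}->{3,4}; X {3,4,5,6}->{3,4}; Y {2,4,7,8}->{7}
pass 2: V {3,4}->{}; X {3,4}->{}; Y {7}->{}
pass 3: no change
Fixpoint after 3 passes: D(V) = {}

Answer: {}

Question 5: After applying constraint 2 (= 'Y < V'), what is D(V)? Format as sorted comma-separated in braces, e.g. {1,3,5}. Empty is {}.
Answer: {3,4,5,8}

Derivation:
Constraint 1 (Y != X) on D(Y)={2,4,7,8} D(X)={3,4,5,6}: no change
Constraint 2 (Y < V) on D(Y)={2,4,7,8} D(V)={3,4,5,8}: Y {2,4,7,8}->{2,4,7}
So after constraint 2: D(V) = {3,4,5,8}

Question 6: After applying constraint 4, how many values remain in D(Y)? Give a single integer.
Constraint 1 (Y != X) on D(Y)={2,4,7,8} D(X)={3,4,5,6}: no change
Constraint 2 (Y < V) on D(Y)={2,4,7,8} D(V)={3,4,5,8}: Y {2,4,7,8}->{2,4,7}
Constraint 3 (V + X = Y) on D(V)={3,4,5,8} D(X)={3,4,5,6} D(Y)={2,4,7}: V {3,4,5,8}->{3,4}; X {3,4,5,6}->{3,4}; Y {2,4,7}->{7}
Constraint 4 (V != Y) on D(V)={3,4} D(Y)={7}: no change
So after constraint 4: D(Y)={7}, size = 1

Answer: 1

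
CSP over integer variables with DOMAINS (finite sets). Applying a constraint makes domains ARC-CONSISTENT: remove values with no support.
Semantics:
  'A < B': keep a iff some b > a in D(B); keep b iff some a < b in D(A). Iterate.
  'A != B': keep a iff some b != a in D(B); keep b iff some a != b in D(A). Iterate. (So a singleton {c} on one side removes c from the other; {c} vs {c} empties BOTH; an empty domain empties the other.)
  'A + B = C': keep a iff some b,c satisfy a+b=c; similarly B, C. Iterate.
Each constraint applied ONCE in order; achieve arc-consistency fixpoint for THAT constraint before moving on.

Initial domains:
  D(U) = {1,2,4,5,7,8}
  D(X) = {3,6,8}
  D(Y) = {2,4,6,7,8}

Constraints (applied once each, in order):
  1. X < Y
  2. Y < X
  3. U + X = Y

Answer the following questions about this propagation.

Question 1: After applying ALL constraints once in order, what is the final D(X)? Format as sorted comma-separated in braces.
Constraint 1 (X < Y) on D(X)={3,6,8} D(Y)={2,4,6,7,8}: X {3,6,8}->{3,6}; Y {2,4,6,7,8}->{4,6,7,8}
Constraint 2 (Y < X) on D(Y)={4,6,7,8} D(X)={3,6}: Y {4,6,7,8}->{4}; X {3,6}->{6}
Constraint 3 (U + X = Y) on D(U)={1,2,4,5,7,8} D(X)={6} D(Y)={4}: U {1,2,4,5,7,8}->{}; X {6}->{}; Y {4}->{}
So after all 3 constraints: D(X) = {}

Answer: {}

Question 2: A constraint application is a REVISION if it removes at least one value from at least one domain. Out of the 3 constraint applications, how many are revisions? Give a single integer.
Constraint 1 (X < Y) on D(X)={3,6,8} D(Y)={2,4,6,7,8}: X {3,6,8}->{3,6}; Y {2,4,6,7,8}->{4,6,7,8} => REVISION
Constraint 2 (Y < X) on D(Y)={4,6,7,8} D(X)={3,6}: Y {4,6,7,8}->{4}; X {3,6}->{6} => REVISION
Constraint 3 (U + X = Y) on D(U)={1,2,4,5,7,8} D(X)={6} D(Y)={4}: U {1,2,4,5,7,8}->{}; X {6}->{}; Y {4}->{} => REVISION
Total revisions = 3

Answer: 3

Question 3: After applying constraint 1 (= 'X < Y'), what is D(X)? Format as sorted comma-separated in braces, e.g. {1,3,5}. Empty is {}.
Constraint 1 (X < Y) on D(X)={3,6,8} D(Y)={2,4,6,7,8}: X {3,6,8}->{3,6}; Y {2,4,6,7,8}->{4,6,7,8}
So after constraint 1: D(X) = {3,6}

Answer: {3,6}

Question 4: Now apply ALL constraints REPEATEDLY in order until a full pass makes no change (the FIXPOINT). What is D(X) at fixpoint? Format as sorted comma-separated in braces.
pass 0 (initial): D(X)={3,6,8}
pass 1: U {1,2,4,5,7,8}->{}; X {3,6,8}->{}; Y {2,4,6,7,8}->{}
pass 2: no change
Fixpoint after 2 passes: D(X) = {}

Answer: {}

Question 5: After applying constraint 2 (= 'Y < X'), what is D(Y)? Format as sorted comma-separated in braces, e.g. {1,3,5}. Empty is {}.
Answer: {4}

Derivation:
Constraint 1 (X < Y) on D(X)={3,6,8} D(Y)={2,4,6,7,8}: X {3,6,8}->{3,6}; Y {2,4,6,7,8}->{4,6,7,8}
Constraint 2 (Y < X) on D(Y)={4,6,7,8} D(X)={3,6}: Y {4,6,7,8}->{4}; X {3,6}->{6}
So after constraint 2: D(Y) = {4}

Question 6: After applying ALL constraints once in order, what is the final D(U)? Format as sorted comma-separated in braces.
Answer: {}

Derivation:
Constraint 1 (X < Y) on D(X)={3,6,8} D(Y)={2,4,6,7,8}: X {3,6,8}->{3,6}; Y {2,4,6,7,8}->{4,6,7,8}
Constraint 2 (Y < X) on D(Y)={4,6,7,8} D(X)={3,6}: Y {4,6,7,8}->{4}; X {3,6}->{6}
Constraint 3 (U + X = Y) on D(U)={1,2,4,5,7,8} D(X)={6} D(Y)={4}: U {1,2,4,5,7,8}->{}; X {6}->{}; Y {4}->{}
So after all 3 constraints: D(U) = {}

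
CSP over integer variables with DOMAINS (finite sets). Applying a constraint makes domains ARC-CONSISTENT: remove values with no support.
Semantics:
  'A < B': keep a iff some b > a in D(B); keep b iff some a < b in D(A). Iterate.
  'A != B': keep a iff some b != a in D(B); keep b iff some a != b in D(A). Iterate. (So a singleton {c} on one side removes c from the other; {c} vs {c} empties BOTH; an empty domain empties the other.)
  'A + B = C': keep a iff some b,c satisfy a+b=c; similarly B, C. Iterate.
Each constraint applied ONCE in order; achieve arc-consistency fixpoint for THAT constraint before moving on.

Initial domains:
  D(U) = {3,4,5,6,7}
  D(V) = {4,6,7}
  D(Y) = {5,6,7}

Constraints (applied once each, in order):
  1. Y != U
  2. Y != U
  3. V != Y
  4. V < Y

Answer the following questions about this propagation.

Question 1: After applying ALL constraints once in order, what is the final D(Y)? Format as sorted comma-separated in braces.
Answer: {5,6,7}

Derivation:
Constraint 1 (Y != U) on D(Y)={5,6,7} D(U)={3,4,5,6,7}: no change
Constraint 2 (Y != U) on D(Y)={5,6,7} D(U)={3,4,5,6,7}: no change
Constraint 3 (V != Y) on D(V)={4,6,7} D(Y)={5,6,7}: no change
Constraint 4 (V < Y) on D(V)={4,6,7} D(Y)={5,6,7}: V {4,6,7}->{4,6}
So after all 4 constraints: D(Y) = {5,6,7}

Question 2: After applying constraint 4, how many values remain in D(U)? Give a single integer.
Answer: 5

Derivation:
Constraint 1 (Y != U) on D(Y)={5,6,7} D(U)={3,4,5,6,7}: no change
Constraint 2 (Y != U) on D(Y)={5,6,7} D(U)={3,4,5,6,7}: no change
Constraint 3 (V != Y) on D(V)={4,6,7} D(Y)={5,6,7}: no change
Constraint 4 (V < Y) on D(V)={4,6,7} D(Y)={5,6,7}: V {4,6,7}->{4,6}
So after constraint 4: D(U)={3,4,5,6,7}, size = 5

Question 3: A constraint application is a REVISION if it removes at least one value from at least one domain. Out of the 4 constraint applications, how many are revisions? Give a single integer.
Answer: 1

Derivation:
Constraint 1 (Y != U) on D(Y)={5,6,7} D(U)={3,4,5,6,7}: no change => not a revision
Constraint 2 (Y != U) on D(Y)={5,6,7} D(U)={3,4,5,6,7}: no change => not a revision
Constraint 3 (V != Y) on D(V)={4,6,7} D(Y)={5,6,7}: no change => not a revision
Constraint 4 (V < Y) on D(V)={4,6,7} D(Y)={5,6,7}: V {4,6,7}->{4,6} => REVISION
Total revisions = 1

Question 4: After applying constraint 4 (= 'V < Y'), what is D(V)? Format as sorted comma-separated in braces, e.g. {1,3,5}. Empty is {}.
Constraint 1 (Y != U) on D(Y)={5,6,7} D(U)={3,4,5,6,7}: no change
Constraint 2 (Y != U) on D(Y)={5,6,7} D(U)={3,4,5,6,7}: no change
Constraint 3 (V != Y) on D(V)={4,6,7} D(Y)={5,6,7}: no change
Constraint 4 (V < Y) on D(V)={4,6,7} D(Y)={5,6,7}: V {4,6,7}->{4,6}
So after constraint 4: D(V) = {4,6}

Answer: {4,6}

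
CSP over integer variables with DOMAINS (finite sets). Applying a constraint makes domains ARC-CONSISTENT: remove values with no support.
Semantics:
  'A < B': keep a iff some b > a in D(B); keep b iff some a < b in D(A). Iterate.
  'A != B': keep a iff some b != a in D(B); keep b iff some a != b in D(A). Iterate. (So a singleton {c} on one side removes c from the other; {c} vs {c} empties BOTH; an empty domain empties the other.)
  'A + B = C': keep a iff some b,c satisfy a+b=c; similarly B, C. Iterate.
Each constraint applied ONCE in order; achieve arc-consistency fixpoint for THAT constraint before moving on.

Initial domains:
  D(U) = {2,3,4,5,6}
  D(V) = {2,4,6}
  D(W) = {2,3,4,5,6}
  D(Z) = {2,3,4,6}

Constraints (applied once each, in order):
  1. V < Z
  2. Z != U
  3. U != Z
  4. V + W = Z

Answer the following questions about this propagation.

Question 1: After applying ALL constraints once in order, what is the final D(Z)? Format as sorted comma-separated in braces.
Answer: {4,6}

Derivation:
Constraint 1 (V < Z) on D(V)={2,4,6} D(Z)={2,3,4,6}: V {2,4,6}->{2,4}; Z {2,3,4,6}->{3,4,6}
Constraint 2 (Z != U) on D(Z)={3,4,6} D(U)={2,3,4,5,6}: no change
Constraint 3 (U != Z) on D(U)={2,3,4,5,6} D(Z)={3,4,6}: no change
Constraint 4 (V + W = Z) on D(V)={2,4} D(W)={2,3,4,5,6} D(Z)={3,4,6}: W {2,3,4,5,6}->{2,4}; Z {3,4,6}->{4,6}
So after all 4 constraints: D(Z) = {4,6}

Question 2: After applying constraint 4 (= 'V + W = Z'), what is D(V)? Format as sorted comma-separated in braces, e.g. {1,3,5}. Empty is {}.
Answer: {2,4}

Derivation:
Constraint 1 (V < Z) on D(V)={2,4,6} D(Z)={2,3,4,6}: V {2,4,6}->{2,4}; Z {2,3,4,6}->{3,4,6}
Constraint 2 (Z != U) on D(Z)={3,4,6} D(U)={2,3,4,5,6}: no change
Constraint 3 (U != Z) on D(U)={2,3,4,5,6} D(Z)={3,4,6}: no change
Constraint 4 (V + W = Z) on D(V)={2,4} D(W)={2,3,4,5,6} D(Z)={3,4,6}: W {2,3,4,5,6}->{2,4}; Z {3,4,6}->{4,6}
So after constraint 4: D(V) = {2,4}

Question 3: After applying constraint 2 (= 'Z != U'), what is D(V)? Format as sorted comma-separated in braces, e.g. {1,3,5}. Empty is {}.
Answer: {2,4}

Derivation:
Constraint 1 (V < Z) on D(V)={2,4,6} D(Z)={2,3,4,6}: V {2,4,6}->{2,4}; Z {2,3,4,6}->{3,4,6}
Constraint 2 (Z != U) on D(Z)={3,4,6} D(U)={2,3,4,5,6}: no change
So after constraint 2: D(V) = {2,4}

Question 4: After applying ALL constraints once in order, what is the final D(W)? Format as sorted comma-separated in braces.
Constraint 1 (V < Z) on D(V)={2,4,6} D(Z)={2,3,4,6}: V {2,4,6}->{2,4}; Z {2,3,4,6}->{3,4,6}
Constraint 2 (Z != U) on D(Z)={3,4,6} D(U)={2,3,4,5,6}: no change
Constraint 3 (U != Z) on D(U)={2,3,4,5,6} D(Z)={3,4,6}: no change
Constraint 4 (V + W = Z) on D(V)={2,4} D(W)={2,3,4,5,6} D(Z)={3,4,6}: W {2,3,4,5,6}->{2,4}; Z {3,4,6}->{4,6}
So after all 4 constraints: D(W) = {2,4}

Answer: {2,4}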